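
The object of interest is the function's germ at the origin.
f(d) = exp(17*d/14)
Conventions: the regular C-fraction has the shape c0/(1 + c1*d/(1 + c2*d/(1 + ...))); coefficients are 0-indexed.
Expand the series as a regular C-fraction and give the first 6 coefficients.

The regular C-fraction coefficients are [1, -17/14, 17/28, -17/84, 17/84, -17/140].

Taylor coefficients (expand at 0): a_0 = 1, a_1 = 17/14, a_2 = 289/392, a_3 = 4913/16464, a_4 = 83521/921984, a_5 = 1419857/64538880.
c0 = a_0 = 1. Peel one level at a time: if S = 1 + c*d/S' with S'(0) = 1, then c is the d-coefficient of S and S' = c*d/(S - 1).
S_1 = c0/f = 1 + (-17/14)*d + (289/392)*d^2 + ...; c1 = -17/14.
S_2 = c1*d/(S_1 - 1) = 1 + (17/28)*d + (289/2352)*d^2 + ...; c2 = 17/28.
S_3 = c2*d/(S_2 - 1) = 1 + (-17/84)*d + (289/7056)*d^2 + ...; c3 = -17/84.
S_4 = c3*d/(S_3 - 1) = 1 + (17/84)*d + (289/11760)*d^2 + ...; c4 = 17/84.
S_5 = c4*d/(S_4 - 1) = 1 + (-17/140)*d + ...; c5 = -17/140.


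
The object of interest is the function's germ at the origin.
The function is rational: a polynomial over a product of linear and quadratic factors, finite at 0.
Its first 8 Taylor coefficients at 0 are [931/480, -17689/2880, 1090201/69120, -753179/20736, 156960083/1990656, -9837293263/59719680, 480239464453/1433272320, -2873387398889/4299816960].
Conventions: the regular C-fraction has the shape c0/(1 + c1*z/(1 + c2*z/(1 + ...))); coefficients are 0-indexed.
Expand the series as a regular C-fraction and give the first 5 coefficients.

The regular C-fraction coefficients are [931/480, 19/6, -91/152, 2247/1976, -1064/4173].

Taylor coefficients (read off): a_0 = 931/480, a_1 = -17689/2880, a_2 = 1090201/69120, a_3 = -753179/20736, a_4 = 156960083/1990656.
c0 = a_0 = 931/480. Peel one level at a time: if S = 1 + c*z/S' with S'(0) = 1, then c is the z-coefficient of S and S' = c*z/(S - 1).
S_1 = c0/f = 1 + (19/6)*z + (91/48)*z^2 + ...; c1 = 19/6.
S_2 = c1*z/(S_1 - 1) = 1 + (-91/152)*z + (15729/23104)*z^2 + ...; c2 = -91/152.
S_3 = c2*z/(S_2 - 1) = 1 + (2247/1976)*z + (49/169)*z^2 + ...; c3 = 2247/1976.
S_4 = c3*z/(S_3 - 1) = 1 + (-1064/4173)*z + ...; c4 = -1064/4173.


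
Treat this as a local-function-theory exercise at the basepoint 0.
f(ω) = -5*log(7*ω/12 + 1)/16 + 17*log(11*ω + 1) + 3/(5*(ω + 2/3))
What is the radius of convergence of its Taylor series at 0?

The radius of convergence is 1/11.

Denominator factor (ω + 2/3): pole of order 1 at -2/3, modulus 2/3.
Branch term (-5/16)*log(1 - ω/(-12/7)): its argument vanishes at ω = -12/7, a logarithmic branch point, modulus 12/7.
Branch term (17)*log(1 - ω/(-1/11)): its argument vanishes at ω = -1/11, a logarithmic branch point, modulus 1/11.
The radius of convergence is the smallest modulus among the singular points: 1/11.


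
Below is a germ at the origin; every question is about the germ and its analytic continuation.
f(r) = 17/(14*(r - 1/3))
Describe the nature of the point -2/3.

Denominator factors: r - 1/3 = -1 at r = -2/3 — none vanishes.
So the germ continues analytically to -2/3.

The point is a regular point.


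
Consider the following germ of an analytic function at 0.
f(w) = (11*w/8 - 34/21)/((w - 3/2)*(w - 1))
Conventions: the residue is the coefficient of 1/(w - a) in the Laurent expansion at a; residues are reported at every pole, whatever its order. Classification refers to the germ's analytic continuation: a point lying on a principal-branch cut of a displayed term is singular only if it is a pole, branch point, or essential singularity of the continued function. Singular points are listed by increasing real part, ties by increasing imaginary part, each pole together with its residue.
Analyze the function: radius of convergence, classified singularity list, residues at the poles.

Radius of convergence at 0: 1.
At 1: a pole of order 1; residue 41/84.
At 3/2: a pole of order 1; residue 149/168.

Denominator factor (w - 1): pole of order 1 at 1, modulus 1.
Denominator factor (w - 3/2): pole of order 1 at 3/2, modulus 3/2.
The radius of convergence is the smallest modulus among the singular points: 1.
At the order-1 pole 1 set g(w) = (w - (1))*f(w) = (11*w/8 - 34/21)/(w - 3/2).
Simple pole: residue = g(a) at a = 1, which is 41/84.
At the order-1 pole 3/2 set g(w) = (w - (3/2))*f(w) = (11*w/8 - 34/21)/(w - 1).
Simple pole: residue = g(a) at a = 3/2, which is 149/168.
List the singular points by increasing real part (a conjugate pair: the negative imaginary part first).


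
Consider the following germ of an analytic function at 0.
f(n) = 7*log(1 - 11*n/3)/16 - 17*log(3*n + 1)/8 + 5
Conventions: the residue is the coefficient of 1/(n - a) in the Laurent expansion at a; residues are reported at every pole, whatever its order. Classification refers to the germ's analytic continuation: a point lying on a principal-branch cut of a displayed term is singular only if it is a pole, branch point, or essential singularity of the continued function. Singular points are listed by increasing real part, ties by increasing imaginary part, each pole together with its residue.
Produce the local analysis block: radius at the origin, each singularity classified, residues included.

Radius of convergence at 0: 3/11.
At -1/3: a logarithmic branch point.
At 3/11: a logarithmic branch point.

Branch term (7/16)*log(1 - n/(3/11)): its argument vanishes at n = 3/11, a logarithmic branch point, modulus 3/11.
Branch term (-17/8)*log(1 - n/(-1/3)): its argument vanishes at n = -1/3, a logarithmic branch point, modulus 1/3.
The radius of convergence is the smallest modulus among the singular points: 3/11.
List the singular points by increasing real part (a conjugate pair: the negative imaginary part first).


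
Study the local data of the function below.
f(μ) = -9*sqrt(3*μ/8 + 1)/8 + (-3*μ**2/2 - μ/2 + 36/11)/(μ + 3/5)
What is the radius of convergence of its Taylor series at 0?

Denominator factor (μ + 3/5): pole of order 1 at -3/5, modulus 3/5.
Branch term (-9/8)*sqrt(1 - μ/(-8/3)): its argument vanishes at μ = -8/3, a square-root branch point, modulus 8/3.
The radius of convergence is the smallest modulus among the singular points: 3/5.

The radius of convergence is 3/5.


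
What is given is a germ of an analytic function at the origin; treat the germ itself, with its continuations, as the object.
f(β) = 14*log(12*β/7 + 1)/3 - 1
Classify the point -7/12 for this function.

The term (14/3)*log(1 - β/(-7/12)) has argument 1 - -7/12/(-7/12) = 0 at -7/12: a logarithmic (infinitely-sheeted) branch point; the remaining terms are analytic or single-valued there.

The point is a logarithmic branch point.


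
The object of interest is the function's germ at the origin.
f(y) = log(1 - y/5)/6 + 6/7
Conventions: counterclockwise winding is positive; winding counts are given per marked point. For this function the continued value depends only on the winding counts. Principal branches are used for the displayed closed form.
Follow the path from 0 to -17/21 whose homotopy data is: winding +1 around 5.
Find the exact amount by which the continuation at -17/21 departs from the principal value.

Continued minus principal equals (1/3)*pi*i.

The rational part is single-valued and drops out of the difference; each branch term changes only by its own monodromy.
(1/6)*log(1 - y/(5)): each positive loop around 5 adds 2*pi*i to the log, so winding +1 contributes (1/6)*(1)*2*pi*i = (1/3)*pi*i.
Summing the contributions at y = -17/21 gives (1/3)*pi*i.


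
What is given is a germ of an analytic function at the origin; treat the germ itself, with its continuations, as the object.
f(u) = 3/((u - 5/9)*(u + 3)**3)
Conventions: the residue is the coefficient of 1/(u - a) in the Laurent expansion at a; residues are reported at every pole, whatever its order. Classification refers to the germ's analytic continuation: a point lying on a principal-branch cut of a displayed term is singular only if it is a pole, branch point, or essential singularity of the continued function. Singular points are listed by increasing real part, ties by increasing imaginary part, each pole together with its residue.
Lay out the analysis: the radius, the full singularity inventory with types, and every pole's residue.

Denominator factor (u + 3)^3: pole of order 3 at -3, modulus 3.
Denominator factor (u - 5/9): pole of order 1 at 5/9, modulus 5/9.
The radius of convergence is the smallest modulus among the singular points: 5/9.
At the order-3 pole -3 set g(u) = (u - (-3))^3*f(u) = 3/(u - 5/9).
Order-3 pole: residue = g''(a)/2; g''(-3) = -2187/16384, so the residue is -2187/32768.
At the order-1 pole 5/9 set g(u) = (u - (5/9))*f(u) = 3/(u + 3)**3.
Simple pole: residue = g(a) at a = 5/9, which is 2187/32768.
List the singular points by increasing real part (a conjugate pair: the negative imaginary part first).

Radius of convergence at 0: 5/9.
At -3: a pole of order 3; residue -2187/32768.
At 5/9: a pole of order 1; residue 2187/32768.


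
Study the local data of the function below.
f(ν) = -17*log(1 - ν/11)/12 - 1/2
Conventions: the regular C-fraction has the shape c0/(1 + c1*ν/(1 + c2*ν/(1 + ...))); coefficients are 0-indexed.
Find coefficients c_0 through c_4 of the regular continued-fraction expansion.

Taylor coefficients (expand at 0): a_0 = -1/2, a_1 = 17/132, a_2 = 17/2904, a_3 = 17/47916, a_4 = 17/702768.
c0 = a_0 = -1/2. Peel one level at a time: if S = 1 + c*ν/S' with S'(0) = 1, then c is the ν-coefficient of S and S' = c*ν/(S - 1).
S_1 = c0/f = 1 + (17/66)*ν + (85/1089)*ν^2 + ...; c1 = 17/66.
S_2 = c1*ν/(S_1 - 1) = 1 + (-10/33)*ν + (-1/1452)*ν^2 + ...; c2 = -10/33.
S_3 = c2*ν/(S_2 - 1) = 1 + (-1/440)*ν + (-19/193600)*ν^2 + ...; c3 = -1/440.
S_4 = c3*ν/(S_3 - 1) = 1 + (-19/440)*ν + ...; c4 = -19/440.

The regular C-fraction coefficients are [-1/2, 17/66, -10/33, -1/440, -19/440].


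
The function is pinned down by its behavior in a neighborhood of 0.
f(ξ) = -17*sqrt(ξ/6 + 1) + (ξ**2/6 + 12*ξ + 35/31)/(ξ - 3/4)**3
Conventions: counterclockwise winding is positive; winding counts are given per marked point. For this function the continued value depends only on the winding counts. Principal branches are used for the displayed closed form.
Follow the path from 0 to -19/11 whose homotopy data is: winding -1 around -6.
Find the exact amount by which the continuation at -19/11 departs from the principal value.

Continued minus principal equals (17/33)*sqrt(3102).

The rational part is single-valued and drops out of the difference; each branch term changes only by its own monodromy.
(-17)*sqrt(1 - ξ/(-6)): winding -1 is odd, the square root flips sign, contributing -2*(-17)*sqrt(1 - (-19/11)/(-6)) = -2*(-17)*sqrt(47/66) = (17/33)*sqrt(3102).
Summing the contributions at ξ = -19/11 gives (17/33)*sqrt(3102).


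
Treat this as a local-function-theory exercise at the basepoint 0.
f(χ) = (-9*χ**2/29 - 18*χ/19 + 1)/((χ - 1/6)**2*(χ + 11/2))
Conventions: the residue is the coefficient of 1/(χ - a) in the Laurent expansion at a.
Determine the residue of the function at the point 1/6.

At the order-2 pole 1/6 set g(χ) = (χ - (1/6))^2*f(χ) = (-9*χ**2/29 - 18*χ/19 + 1)/(χ + 11/2).
Order-2 pole: residue = g'(a); g'(1/6) = -134649/636956, so the residue is -134649/636956.

The residue is -134649/636956.


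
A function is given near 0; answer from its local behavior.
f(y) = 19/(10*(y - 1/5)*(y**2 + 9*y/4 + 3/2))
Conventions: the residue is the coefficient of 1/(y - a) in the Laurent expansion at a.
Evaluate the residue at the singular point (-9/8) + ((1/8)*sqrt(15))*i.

The residue is (-95/199) + ((1007/2985)*sqrt(15))*i.

The factor y**2 + 9*y/4 + 3/2 splits as (y - a)(y - a') with a = (-9/8) + ((1/8)*sqrt(15))*i, a' = (-9/8) - ((1/8)*sqrt(15))*i. At the order-1 pole a set g(y) = (y - a)*f(y) = [19/(10*(y - 1/5))] / (y - a').
Simple pole: residue = g(a) at a = (-9/8) + ((1/8)*sqrt(15))*i, which is (-95/199) + ((1007/2985)*sqrt(15))*i.


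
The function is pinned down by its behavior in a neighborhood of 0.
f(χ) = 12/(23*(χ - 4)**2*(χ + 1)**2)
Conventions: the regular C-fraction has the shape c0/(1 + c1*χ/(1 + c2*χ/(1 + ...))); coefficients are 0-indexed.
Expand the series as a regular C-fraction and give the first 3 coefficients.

The regular C-fraction coefficients are [3/92, 3/2, -1/24].

Taylor coefficients (expand at 0): a_0 = 3/92, a_1 = -9/184, a_2 = 105/1472.
c0 = a_0 = 3/92. Peel one level at a time: if S = 1 + c*χ/S' with S'(0) = 1, then c is the χ-coefficient of S and S' = c*χ/(S - 1).
S_1 = c0/f = 1 + (3/2)*χ + (1/16)*χ^2 + ...; c1 = 3/2.
S_2 = c1*χ/(S_1 - 1) = 1 + (-1/24)*χ + ...; c2 = -1/24.


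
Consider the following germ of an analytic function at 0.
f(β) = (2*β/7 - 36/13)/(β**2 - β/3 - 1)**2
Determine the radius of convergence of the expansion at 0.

The radius of convergence is -1/6 + (1/6)*sqrt(37).

Denominator factor (β**2 - β/3 - 1)^2: discriminant 37/9, real irrational roots 1/6 + (1/6)*sqrt(37) and 1/6 - (1/6)*sqrt(37); poles of order 2, moduli 1/6 + (1/6)*sqrt(37) and -1/6 + (1/6)*sqrt(37).
The radius of convergence is the smallest modulus among the singular points: -1/6 + (1/6)*sqrt(37).


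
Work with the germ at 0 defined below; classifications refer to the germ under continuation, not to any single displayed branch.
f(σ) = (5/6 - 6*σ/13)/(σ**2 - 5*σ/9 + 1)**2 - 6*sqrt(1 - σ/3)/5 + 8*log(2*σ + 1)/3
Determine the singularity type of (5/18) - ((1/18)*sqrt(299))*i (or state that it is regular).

The denominator factor σ**2 - 5*σ/9 + 1 vanishes at (5/18) - ((1/18)*sqrt(299))*i and appears to the power 2; the numerator there equals (55/78) + ((1/39)*sqrt(299))*i, nonzero, and no other factor vanishes.
The branch terms are analytic at this point.
Hence a pole whose order is the multiplicity, 2.

The point is a pole of order 2.


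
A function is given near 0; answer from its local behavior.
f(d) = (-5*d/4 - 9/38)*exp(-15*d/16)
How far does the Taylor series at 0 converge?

The radius of convergence is infinite.

The factor exp(-15*d/16) is entire and contributes no finite singular point.
The polynomial part has no poles.
No finite singular points: the Taylor series at 0 converges everywhere.


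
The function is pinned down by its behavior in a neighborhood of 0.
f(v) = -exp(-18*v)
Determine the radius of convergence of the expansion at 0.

The radius of convergence is infinite.

The factor exp(-18*v) is entire and contributes no finite singular point.
The polynomial part has no poles.
No finite singular points: the Taylor series at 0 converges everywhere.


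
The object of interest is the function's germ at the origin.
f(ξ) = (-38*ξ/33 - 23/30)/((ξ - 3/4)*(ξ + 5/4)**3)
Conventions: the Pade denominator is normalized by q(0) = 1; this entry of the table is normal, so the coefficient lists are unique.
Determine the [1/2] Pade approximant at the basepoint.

Taylor coefficients needed (expand at 0): a_0 = 2944/5625, a_1 = 211456/928125, a_2 = 5943296/13921875, a_3 = 7585792/8353125.
Write the denominator as Q(ξ) = 1 + q1*ξ + q2*ξ^2. Requiring Q*f - P = O(ξ^4) with deg P <= 1 kills the coefficients of ξ^2..ξ^3 in Q*f:
  ξ^2: a_2 + q1*a_1 + q2*a_0 = 0, i.e. 5943296/13921875 + (211456/928125)*q1 + (2944/5625)*q2 = 0.
  ξ^3: a_3 + q1*a_2 + q2*a_1 = 0, i.e. 7585792/8353125 + (5943296/13921875)*q1 + (211456/928125)*q2 = 0.
Solving this linear system: q1 = -6211232/2818185, q2 = 675168/4696975.
The numerator is Q*f truncated at degree 1: P0 = a_0 = 2944/5625; P1 = a_1 + q1*a_0 = -53805465088/58125065625.

The Pade approximant has numerator coefficients [2944/5625, -53805465088/58125065625]; denominator coefficients [1, -6211232/2818185, 675168/4696975].


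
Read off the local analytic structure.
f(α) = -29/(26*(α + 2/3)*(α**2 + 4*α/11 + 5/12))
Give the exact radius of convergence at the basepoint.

Denominator factor (α + 2/3): pole of order 1 at -2/3, modulus 2/3.
Denominator factor (α**2 + 4*α/11 + 5/12): discriminant -557/363, complex-conjugate roots (-2/11) + ((1/66)*sqrt(1671))*i and (-2/11) - ((1/66)*sqrt(1671))*i; poles of order 1, moduli (1/6)*sqrt(15) and (1/6)*sqrt(15).
The radius of convergence is the smallest modulus among the singular points: (1/6)*sqrt(15).

The radius of convergence is (1/6)*sqrt(15).


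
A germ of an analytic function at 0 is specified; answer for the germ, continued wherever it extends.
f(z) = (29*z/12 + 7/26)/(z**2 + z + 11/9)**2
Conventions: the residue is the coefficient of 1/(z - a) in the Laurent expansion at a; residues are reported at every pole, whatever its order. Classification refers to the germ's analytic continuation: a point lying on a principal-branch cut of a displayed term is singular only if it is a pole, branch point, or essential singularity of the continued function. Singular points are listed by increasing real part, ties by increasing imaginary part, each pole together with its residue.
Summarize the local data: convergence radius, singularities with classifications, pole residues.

Denominator factor (z**2 + z + 11/9)^2: discriminant -35/9, complex-conjugate roots (-1/2) + ((1/6)*sqrt(35))*i and (-1/2) - ((1/6)*sqrt(35))*i; poles of order 2, moduli (1/3)*sqrt(11) and (1/3)*sqrt(11).
The radius of convergence is the smallest modulus among the singular points: (1/3)*sqrt(11).
The factor z**2 + z + 11/9 splits as (z - a)(z - a') with a = (-1/2) - ((1/6)*sqrt(35))*i, a' = (-1/2) + ((1/6)*sqrt(35))*i. At the order-2 pole a set g(z) = (z - a)^2*f(z) = [29*z/12 + 7/26] / (z - a')^2.
Order-2 pole: residue = g'(a); g'((-1/2) - ((1/6)*sqrt(35))*i) = -((2637/63700)*sqrt(35))*i, so the residue is -((2637/63700)*sqrt(35))*i.
The factor z**2 + z + 11/9 splits as (z - a)(z - a') with a = (-1/2) + ((1/6)*sqrt(35))*i, a' = (-1/2) - ((1/6)*sqrt(35))*i. At the order-2 pole a set g(z) = (z - a)^2*f(z) = [29*z/12 + 7/26] / (z - a')^2.
Order-2 pole: residue = g'(a); g'((-1/2) + ((1/6)*sqrt(35))*i) = ((2637/63700)*sqrt(35))*i, so the residue is ((2637/63700)*sqrt(35))*i.
List the singular points by increasing real part (a conjugate pair: the negative imaginary part first).

Radius of convergence at 0: (1/3)*sqrt(11).
At (-1/2) - ((1/6)*sqrt(35))*i: a pole of order 2; residue -((2637/63700)*sqrt(35))*i.
At (-1/2) + ((1/6)*sqrt(35))*i: a pole of order 2; residue ((2637/63700)*sqrt(35))*i.


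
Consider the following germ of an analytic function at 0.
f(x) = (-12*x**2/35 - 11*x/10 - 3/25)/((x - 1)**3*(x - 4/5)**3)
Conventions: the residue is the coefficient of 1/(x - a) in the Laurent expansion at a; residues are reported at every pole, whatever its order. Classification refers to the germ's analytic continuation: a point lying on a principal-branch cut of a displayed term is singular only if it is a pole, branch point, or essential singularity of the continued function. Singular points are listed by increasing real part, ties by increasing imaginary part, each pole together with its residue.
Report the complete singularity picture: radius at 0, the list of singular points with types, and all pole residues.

Radius of convergence at 0: 4/5.
At 4/5: a pole of order 3; residue 363975/14.
At 1: a pole of order 3; residue -363975/14.

Denominator factor (x - 4/5)^3: pole of order 3 at 4/5, modulus 4/5.
Denominator factor (x - 1)^3: pole of order 3 at 1, modulus 1.
The radius of convergence is the smallest modulus among the singular points: 4/5.
At the order-3 pole 4/5 set g(x) = (x - (4/5))^3*f(x) = (-12*x**2/35 - 11*x/10 - 3/25)/(x - 1)**3.
Order-3 pole: residue = g''(a)/2; g''(4/5) = 363975/7, so the residue is 363975/14.
At the order-3 pole 1 set g(x) = (x - (1))^3*f(x) = (-12*x**2/35 - 11*x/10 - 3/25)/(x - 4/5)**3.
Order-3 pole: residue = g''(a)/2; g''(1) = -363975/7, so the residue is -363975/14.
List the singular points by increasing real part (a conjugate pair: the negative imaginary part first).


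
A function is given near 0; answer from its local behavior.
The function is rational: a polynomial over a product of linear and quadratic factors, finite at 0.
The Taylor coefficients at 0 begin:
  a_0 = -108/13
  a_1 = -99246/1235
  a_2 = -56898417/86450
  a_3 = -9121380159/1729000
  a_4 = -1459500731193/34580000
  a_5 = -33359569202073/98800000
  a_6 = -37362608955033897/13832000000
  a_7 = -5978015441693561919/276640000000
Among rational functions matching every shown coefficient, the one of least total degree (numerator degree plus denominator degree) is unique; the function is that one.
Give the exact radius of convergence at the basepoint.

The radius of convergence is 1/8.

No rational of total degree below 5 reproduces all 8 coefficients; solving the [2/3] Pade equations on them gives f(z) = (16*z**2/35 + 17*z/38 + 18/13)/((z - 1/8)*(z**2 - 9*z/5 + 4/3)), whose expansion matches every shown term.
Denominator factor (z - 1/8): pole of order 1 at 1/8, modulus 1/8.
Denominator factor (z**2 - 9*z/5 + 4/3): discriminant -157/75, complex-conjugate roots (9/10) + ((1/30)*sqrt(471))*i and (9/10) - ((1/30)*sqrt(471))*i; poles of order 1, moduli (2/3)*sqrt(3) and (2/3)*sqrt(3).
The radius of convergence is the smallest modulus among the singular points: 1/8.


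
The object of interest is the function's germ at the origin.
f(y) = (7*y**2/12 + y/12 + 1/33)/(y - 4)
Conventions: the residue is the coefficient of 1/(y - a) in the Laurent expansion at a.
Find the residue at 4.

The residue is 320/33.

At the order-1 pole 4 set g(y) = (y - (4))*f(y) = 7*y**2/12 + y/12 + 1/33.
Simple pole: residue = g(a) at a = 4, which is 320/33.


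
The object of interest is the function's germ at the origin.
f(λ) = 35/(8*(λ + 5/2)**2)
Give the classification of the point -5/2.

The denominator factor λ + 5/2 vanishes at -5/2 and appears to the power 2; the numerator there equals 35/8, nonzero, and no other factor vanishes.
Hence a pole whose order is the multiplicity, 2.

The point is a pole of order 2.


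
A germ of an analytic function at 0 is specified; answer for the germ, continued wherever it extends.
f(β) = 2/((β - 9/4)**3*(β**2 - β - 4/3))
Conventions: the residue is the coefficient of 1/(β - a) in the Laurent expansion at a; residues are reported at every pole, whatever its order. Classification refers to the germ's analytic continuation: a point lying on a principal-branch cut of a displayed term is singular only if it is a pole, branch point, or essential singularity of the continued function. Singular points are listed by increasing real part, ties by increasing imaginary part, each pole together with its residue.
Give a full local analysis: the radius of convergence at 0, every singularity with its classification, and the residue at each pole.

Radius of convergence at 0: -1/2 + (1/6)*sqrt(57).
At 1/2 - (1/6)*sqrt(57): a pole of order 1; residue -1191168/357911 + (3024000/6800309)*sqrt(57).
At 1/2 + (1/6)*sqrt(57): a pole of order 1; residue -1191168/357911 - (3024000/6800309)*sqrt(57).
At 9/4: a pole of order 3; residue 2382336/357911.

Denominator factor (β - 9/4)^3: pole of order 3 at 9/4, modulus 9/4.
Denominator factor (β**2 - β - 4/3): discriminant 19/3, real irrational roots 1/2 + (1/6)*sqrt(57) and 1/2 - (1/6)*sqrt(57); poles of order 1, moduli 1/2 + (1/6)*sqrt(57) and -1/2 + (1/6)*sqrt(57).
The radius of convergence is the smallest modulus among the singular points: -1/2 + (1/6)*sqrt(57).
The factor β**2 - β - 4/3 splits as (β - a)(β - a') with a = 1/2 - (1/6)*sqrt(57), a' = 1/2 + (1/6)*sqrt(57). At the order-1 pole a set g(β) = (β - a)*f(β) = [2/(β - 9/4)**3] / (β - a').
Simple pole: residue = g(a) at a = 1/2 - (1/6)*sqrt(57), which is -1191168/357911 + (3024000/6800309)*sqrt(57).
The factor β**2 - β - 4/3 splits as (β - a)(β - a') with a = 1/2 + (1/6)*sqrt(57), a' = 1/2 - (1/6)*sqrt(57). At the order-1 pole a set g(β) = (β - a)*f(β) = [2/(β - 9/4)**3] / (β - a').
Simple pole: residue = g(a) at a = 1/2 + (1/6)*sqrt(57), which is -1191168/357911 - (3024000/6800309)*sqrt(57).
At the order-3 pole 9/4 set g(β) = (β - (9/4))^3*f(β) = 2/(β**2 - β - 4/3).
Order-3 pole: residue = g''(a)/2; g''(9/4) = 4764672/357911, so the residue is 2382336/357911.
List the singular points by increasing real part (a conjugate pair: the negative imaginary part first).


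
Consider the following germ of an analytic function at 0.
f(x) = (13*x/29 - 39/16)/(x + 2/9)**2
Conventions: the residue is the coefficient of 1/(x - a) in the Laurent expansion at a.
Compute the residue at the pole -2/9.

The residue is 13/29.

At the order-2 pole -2/9 set g(x) = (x - (-2/9))^2*f(x) = 13*x/29 - 39/16.
Order-2 pole: residue = g'(a); g'(-2/9) = 13/29, so the residue is 13/29.


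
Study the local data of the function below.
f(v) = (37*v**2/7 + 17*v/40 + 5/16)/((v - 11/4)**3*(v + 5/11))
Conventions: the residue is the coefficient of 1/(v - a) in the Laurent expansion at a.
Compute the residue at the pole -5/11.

At the order-1 pole -5/11 set g(v) = (v - (-5/11))*f(v) = (37*v**2/7 + 17*v/40 + 5/16)/(v - 11/4)**3.
Simple pole: residue = g(a) at a = -5/11, which is -722348/19622547.

The residue is -722348/19622547.


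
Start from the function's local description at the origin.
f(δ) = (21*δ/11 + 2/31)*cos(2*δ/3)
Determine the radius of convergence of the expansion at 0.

The factor cos(2*δ/3) is entire and contributes no finite singular point.
The polynomial part has no poles.
No finite singular points: the Taylor series at 0 converges everywhere.

The radius of convergence is infinite.


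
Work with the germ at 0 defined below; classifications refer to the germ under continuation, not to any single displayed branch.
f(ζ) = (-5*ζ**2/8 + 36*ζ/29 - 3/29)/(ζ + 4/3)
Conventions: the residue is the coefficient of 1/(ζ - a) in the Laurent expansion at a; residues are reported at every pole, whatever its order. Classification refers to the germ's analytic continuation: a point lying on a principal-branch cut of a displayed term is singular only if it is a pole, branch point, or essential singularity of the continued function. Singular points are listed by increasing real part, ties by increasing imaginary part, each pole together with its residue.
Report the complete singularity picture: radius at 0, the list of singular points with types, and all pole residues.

Radius of convergence at 0: 4/3.
At -4/3: a pole of order 1; residue -749/261.

Denominator factor (ζ + 4/3): pole of order 1 at -4/3, modulus 4/3.
The radius of convergence is the smallest modulus among the singular points: 4/3.
At the order-1 pole -4/3 set g(ζ) = (ζ - (-4/3))*f(ζ) = -5*ζ**2/8 + 36*ζ/29 - 3/29.
Simple pole: residue = g(a) at a = -4/3, which is -749/261.


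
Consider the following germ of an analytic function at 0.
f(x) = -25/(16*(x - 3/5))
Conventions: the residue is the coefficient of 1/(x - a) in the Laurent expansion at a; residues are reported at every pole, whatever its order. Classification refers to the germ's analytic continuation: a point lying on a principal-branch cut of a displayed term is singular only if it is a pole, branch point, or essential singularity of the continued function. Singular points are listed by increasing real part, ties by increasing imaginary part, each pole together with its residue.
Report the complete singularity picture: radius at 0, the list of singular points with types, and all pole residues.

Denominator factor (x - 3/5): pole of order 1 at 3/5, modulus 3/5.
The radius of convergence is the smallest modulus among the singular points: 3/5.
At the order-1 pole 3/5 set g(x) = (x - (3/5))*f(x) = -25/16.
Simple pole: residue = g(a) at a = 3/5, which is -25/16.

Radius of convergence at 0: 3/5.
At 3/5: a pole of order 1; residue -25/16.


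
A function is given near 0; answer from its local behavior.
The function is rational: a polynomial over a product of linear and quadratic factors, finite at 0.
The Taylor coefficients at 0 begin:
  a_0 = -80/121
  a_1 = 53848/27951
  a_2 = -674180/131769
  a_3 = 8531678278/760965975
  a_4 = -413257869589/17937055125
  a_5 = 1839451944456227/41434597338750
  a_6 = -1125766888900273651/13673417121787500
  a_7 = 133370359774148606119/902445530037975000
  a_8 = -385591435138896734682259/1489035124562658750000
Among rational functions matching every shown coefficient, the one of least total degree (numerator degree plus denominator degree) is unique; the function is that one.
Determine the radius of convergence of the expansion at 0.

The radius of convergence is -3/10 + (1/30)*sqrt(906).

No rational of total degree below 7 reproduces all 9 coefficients; solving the [1/6] Pade equations on them gives f(ζ) = (2/3 - 18*ζ/35)/((ζ**2 - ζ - 6/5)*(ζ**2 - 3*ζ/5 - 11/12)**2), whose expansion matches every shown term.
Denominator factor (ζ**2 - 3*ζ/5 - 11/12)^2: discriminant 302/75, real irrational roots 3/10 + (1/30)*sqrt(906) and 3/10 - (1/30)*sqrt(906); poles of order 2, moduli 3/10 + (1/30)*sqrt(906) and -3/10 + (1/30)*sqrt(906).
Denominator factor (ζ**2 - ζ - 6/5): discriminant 29/5, real irrational roots 1/2 + (1/10)*sqrt(145) and 1/2 - (1/10)*sqrt(145); poles of order 1, moduli 1/2 + (1/10)*sqrt(145) and -1/2 + (1/10)*sqrt(145).
The radius of convergence is the smallest modulus among the singular points: -3/10 + (1/30)*sqrt(906).


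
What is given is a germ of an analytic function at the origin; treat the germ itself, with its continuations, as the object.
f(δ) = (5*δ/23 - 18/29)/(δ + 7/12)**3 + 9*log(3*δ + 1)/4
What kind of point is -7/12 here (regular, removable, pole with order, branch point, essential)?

The point is a pole of order 3.

The denominator factor δ + 7/12 vanishes at -7/12 and appears to the power 3; the numerator there equals -5983/8004, nonzero, and no other factor vanishes.
The branch terms are analytic at this point.
Hence a pole whose order is the multiplicity, 3.


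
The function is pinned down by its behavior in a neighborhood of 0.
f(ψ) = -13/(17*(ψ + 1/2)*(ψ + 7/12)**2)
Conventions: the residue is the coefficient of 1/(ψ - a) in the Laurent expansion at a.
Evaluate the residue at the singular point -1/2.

The residue is -1872/17.

At the order-1 pole -1/2 set g(ψ) = (ψ - (-1/2))*f(ψ) = -13/(17*(ψ + 7/12)**2).
Simple pole: residue = g(a) at a = -1/2, which is -1872/17.


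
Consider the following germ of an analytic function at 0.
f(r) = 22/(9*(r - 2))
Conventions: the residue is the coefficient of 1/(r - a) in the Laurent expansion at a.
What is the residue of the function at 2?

The residue is 22/9.

At the order-1 pole 2 set g(r) = (r - (2))*f(r) = 22/9.
Simple pole: residue = g(a) at a = 2, which is 22/9.


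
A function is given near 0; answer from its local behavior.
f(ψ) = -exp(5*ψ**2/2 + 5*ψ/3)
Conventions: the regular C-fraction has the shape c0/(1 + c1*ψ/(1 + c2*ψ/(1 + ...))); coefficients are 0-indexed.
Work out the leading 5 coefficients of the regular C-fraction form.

The regular C-fraction coefficients are [-1, -5/3, -2/3, 67/18, -6035/2412].

Taylor coefficients (expand at 0): a_0 = -1, a_1 = -5/3, a_2 = -35/9, a_3 = -400/81, a_4 = -6725/972.
c0 = a_0 = -1. Peel one level at a time: if S = 1 + c*ψ/S' with S'(0) = 1, then c is the ψ-coefficient of S and S' = c*ψ/(S - 1).
S_1 = c0/f = 1 + (-5/3)*ψ + (-10/9)*ψ^2 + ...; c1 = -5/3.
S_2 = c1*ψ/(S_1 - 1) = 1 + (-2/3)*ψ + (67/27)*ψ^2 + ...; c2 = -2/3.
S_3 = c2*ψ/(S_2 - 1) = 1 + (67/18)*ψ + (6035/648)*ψ^2 + ...; c3 = 67/18.
S_4 = c3*ψ/(S_3 - 1) = 1 + (-6035/2412)*ψ + ...; c4 = -6035/2412.


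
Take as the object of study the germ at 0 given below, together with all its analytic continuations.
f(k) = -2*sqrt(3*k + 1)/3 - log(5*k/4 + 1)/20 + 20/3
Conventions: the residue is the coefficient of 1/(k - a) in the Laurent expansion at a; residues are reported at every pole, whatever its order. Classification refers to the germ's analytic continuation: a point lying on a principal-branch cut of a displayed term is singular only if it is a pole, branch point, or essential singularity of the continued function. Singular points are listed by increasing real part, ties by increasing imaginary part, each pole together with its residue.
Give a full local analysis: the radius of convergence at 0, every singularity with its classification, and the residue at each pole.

Branch term (-2/3)*sqrt(1 - k/(-1/3)): its argument vanishes at k = -1/3, a square-root branch point, modulus 1/3.
Branch term (-1/20)*log(1 - k/(-4/5)): its argument vanishes at k = -4/5, a logarithmic branch point, modulus 4/5.
The radius of convergence is the smallest modulus among the singular points: 1/3.
List the singular points by increasing real part (a conjugate pair: the negative imaginary part first).

Radius of convergence at 0: 1/3.
At -4/5: a logarithmic branch point.
At -1/3: an algebraic (square-root) branch point.


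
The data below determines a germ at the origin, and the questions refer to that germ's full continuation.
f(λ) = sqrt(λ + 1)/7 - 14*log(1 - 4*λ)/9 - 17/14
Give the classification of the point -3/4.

The point is a regular point.

There is no denominator, hence no pole anywhere.
Branch term log(1 - λ/(1/4)): argument at -3/4 is 4, nonzero, so -3/4 is not its branch point (a point on a principal cut is still regular for the continued germ).
Branch term sqrt(1 - λ/(-1)): argument at -3/4 is 1/4, nonzero, so -3/4 is not its branch point (a point on a principal cut is still regular for the continued germ).
So the germ continues analytically to -3/4.


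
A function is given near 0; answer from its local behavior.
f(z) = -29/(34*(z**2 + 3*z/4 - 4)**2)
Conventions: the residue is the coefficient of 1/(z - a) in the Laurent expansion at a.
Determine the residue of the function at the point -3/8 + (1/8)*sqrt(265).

The residue is (1856/1193825)*sqrt(265).

The factor z**2 + 3*z/4 - 4 splits as (z - a)(z - a') with a = -3/8 + (1/8)*sqrt(265), a' = -3/8 - (1/8)*sqrt(265). At the order-2 pole a set g(z) = (z - a)^2*f(z) = [-29/34] / (z - a')^2.
Order-2 pole: residue = g'(a); g'(-3/8 + (1/8)*sqrt(265)) = (1856/1193825)*sqrt(265), so the residue is (1856/1193825)*sqrt(265).


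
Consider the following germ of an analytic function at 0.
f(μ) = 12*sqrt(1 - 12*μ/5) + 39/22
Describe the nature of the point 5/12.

The term (12)*sqrt(1 - μ/(5/12)) has argument 1 - 5/12/(5/12) = 0 at 5/12: a square-root (algebraic, two-sheeted) branch point; the remaining terms are analytic or single-valued there.

The point is an algebraic (square-root) branch point.


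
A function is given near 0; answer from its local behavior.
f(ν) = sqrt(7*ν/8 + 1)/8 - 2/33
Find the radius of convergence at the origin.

Branch term (1/8)*sqrt(1 - ν/(-8/7)): its argument vanishes at ν = -8/7, a square-root branch point, modulus 8/7.
The radius of convergence is the smallest modulus among the singular points: 8/7.

The radius of convergence is 8/7.


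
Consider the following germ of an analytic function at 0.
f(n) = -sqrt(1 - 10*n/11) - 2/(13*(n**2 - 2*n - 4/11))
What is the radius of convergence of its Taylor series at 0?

Denominator factor (n**2 - 2*n - 4/11): discriminant 60/11, real irrational roots 1 + (1/11)*sqrt(165) and 1 - (1/11)*sqrt(165); poles of order 1, moduli 1 + (1/11)*sqrt(165) and -1 + (1/11)*sqrt(165).
Branch term (-1)*sqrt(1 - n/(11/10)): its argument vanishes at n = 11/10, a square-root branch point, modulus 11/10.
The radius of convergence is the smallest modulus among the singular points: -1 + (1/11)*sqrt(165).

The radius of convergence is -1 + (1/11)*sqrt(165).


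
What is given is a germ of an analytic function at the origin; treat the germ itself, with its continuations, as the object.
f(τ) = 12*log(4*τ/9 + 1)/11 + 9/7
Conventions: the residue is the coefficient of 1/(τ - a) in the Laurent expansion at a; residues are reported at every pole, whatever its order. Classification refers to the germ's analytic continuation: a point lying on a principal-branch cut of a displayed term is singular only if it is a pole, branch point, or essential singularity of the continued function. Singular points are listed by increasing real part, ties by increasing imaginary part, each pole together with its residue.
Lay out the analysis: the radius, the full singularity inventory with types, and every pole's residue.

Branch term (12/11)*log(1 - τ/(-9/4)): its argument vanishes at τ = -9/4, a logarithmic branch point, modulus 9/4.
The radius of convergence is the smallest modulus among the singular points: 9/4.

Radius of convergence at 0: 9/4.
At -9/4: a logarithmic branch point.


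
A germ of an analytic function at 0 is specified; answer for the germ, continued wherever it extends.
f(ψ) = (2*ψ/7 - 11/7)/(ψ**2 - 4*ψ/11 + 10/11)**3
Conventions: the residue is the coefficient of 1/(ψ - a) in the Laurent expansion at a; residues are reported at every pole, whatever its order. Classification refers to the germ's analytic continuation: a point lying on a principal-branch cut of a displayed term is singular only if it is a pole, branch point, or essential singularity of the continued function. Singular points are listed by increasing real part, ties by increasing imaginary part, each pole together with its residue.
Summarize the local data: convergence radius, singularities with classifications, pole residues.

Radius of convergence at 0: (1/11)*sqrt(110).
At (2/11) - ((1/11)*sqrt(106))*i: a pole of order 3; residue -((5138991/133393792)*sqrt(106))*i.
At (2/11) + ((1/11)*sqrt(106))*i: a pole of order 3; residue ((5138991/133393792)*sqrt(106))*i.

Denominator factor (ψ**2 - 4*ψ/11 + 10/11)^3: discriminant -424/121, complex-conjugate roots (2/11) + ((1/11)*sqrt(106))*i and (2/11) - ((1/11)*sqrt(106))*i; poles of order 3, moduli (1/11)*sqrt(110) and (1/11)*sqrt(110).
The radius of convergence is the smallest modulus among the singular points: (1/11)*sqrt(110).
The factor ψ**2 - 4*ψ/11 + 10/11 splits as (ψ - a)(ψ - a') with a = (2/11) - ((1/11)*sqrt(106))*i, a' = (2/11) + ((1/11)*sqrt(106))*i. At the order-3 pole a set g(ψ) = (ψ - a)^3*f(ψ) = [2*ψ/7 - 11/7] / (ψ - a')^3.
Order-3 pole: residue = g''(a)/2; g''((2/11) - ((1/11)*sqrt(106))*i) = -((5138991/66696896)*sqrt(106))*i, so the residue is -((5138991/133393792)*sqrt(106))*i.
The factor ψ**2 - 4*ψ/11 + 10/11 splits as (ψ - a)(ψ - a') with a = (2/11) + ((1/11)*sqrt(106))*i, a' = (2/11) - ((1/11)*sqrt(106))*i. At the order-3 pole a set g(ψ) = (ψ - a)^3*f(ψ) = [2*ψ/7 - 11/7] / (ψ - a')^3.
Order-3 pole: residue = g''(a)/2; g''((2/11) + ((1/11)*sqrt(106))*i) = ((5138991/66696896)*sqrt(106))*i, so the residue is ((5138991/133393792)*sqrt(106))*i.
List the singular points by increasing real part (a conjugate pair: the negative imaginary part first).


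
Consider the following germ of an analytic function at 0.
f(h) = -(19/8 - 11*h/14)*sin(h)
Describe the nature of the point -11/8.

The point is a regular point.

There is no denominator, hence no pole anywhere.
The factor -sin(h) is entire.
So the germ continues analytically to -11/8.


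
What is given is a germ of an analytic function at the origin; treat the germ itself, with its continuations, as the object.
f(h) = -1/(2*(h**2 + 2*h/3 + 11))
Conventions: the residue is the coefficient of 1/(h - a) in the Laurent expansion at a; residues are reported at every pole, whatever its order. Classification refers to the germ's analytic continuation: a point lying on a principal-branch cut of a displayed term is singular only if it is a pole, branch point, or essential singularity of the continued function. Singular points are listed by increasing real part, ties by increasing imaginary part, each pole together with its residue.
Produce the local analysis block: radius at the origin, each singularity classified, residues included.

Denominator factor (h**2 + 2*h/3 + 11): discriminant -392/9, complex-conjugate roots (-1/3) + ((7/3)*sqrt(2))*i and (-1/3) - ((7/3)*sqrt(2))*i; poles of order 1, moduli sqrt(11) and sqrt(11).
The radius of convergence is the smallest modulus among the singular points: sqrt(11).
The factor h**2 + 2*h/3 + 11 splits as (h - a)(h - a') with a = (-1/3) - ((7/3)*sqrt(2))*i, a' = (-1/3) + ((7/3)*sqrt(2))*i. At the order-1 pole a set g(h) = (h - a)*f(h) = [-1/2] / (h - a').
Simple pole: residue = g(a) at a = (-1/3) - ((7/3)*sqrt(2))*i, which is -((3/56)*sqrt(2))*i.
The factor h**2 + 2*h/3 + 11 splits as (h - a)(h - a') with a = (-1/3) + ((7/3)*sqrt(2))*i, a' = (-1/3) - ((7/3)*sqrt(2))*i. At the order-1 pole a set g(h) = (h - a)*f(h) = [-1/2] / (h - a').
Simple pole: residue = g(a) at a = (-1/3) + ((7/3)*sqrt(2))*i, which is ((3/56)*sqrt(2))*i.
List the singular points by increasing real part (a conjugate pair: the negative imaginary part first).

Radius of convergence at 0: sqrt(11).
At (-1/3) - ((7/3)*sqrt(2))*i: a pole of order 1; residue -((3/56)*sqrt(2))*i.
At (-1/3) + ((7/3)*sqrt(2))*i: a pole of order 1; residue ((3/56)*sqrt(2))*i.
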